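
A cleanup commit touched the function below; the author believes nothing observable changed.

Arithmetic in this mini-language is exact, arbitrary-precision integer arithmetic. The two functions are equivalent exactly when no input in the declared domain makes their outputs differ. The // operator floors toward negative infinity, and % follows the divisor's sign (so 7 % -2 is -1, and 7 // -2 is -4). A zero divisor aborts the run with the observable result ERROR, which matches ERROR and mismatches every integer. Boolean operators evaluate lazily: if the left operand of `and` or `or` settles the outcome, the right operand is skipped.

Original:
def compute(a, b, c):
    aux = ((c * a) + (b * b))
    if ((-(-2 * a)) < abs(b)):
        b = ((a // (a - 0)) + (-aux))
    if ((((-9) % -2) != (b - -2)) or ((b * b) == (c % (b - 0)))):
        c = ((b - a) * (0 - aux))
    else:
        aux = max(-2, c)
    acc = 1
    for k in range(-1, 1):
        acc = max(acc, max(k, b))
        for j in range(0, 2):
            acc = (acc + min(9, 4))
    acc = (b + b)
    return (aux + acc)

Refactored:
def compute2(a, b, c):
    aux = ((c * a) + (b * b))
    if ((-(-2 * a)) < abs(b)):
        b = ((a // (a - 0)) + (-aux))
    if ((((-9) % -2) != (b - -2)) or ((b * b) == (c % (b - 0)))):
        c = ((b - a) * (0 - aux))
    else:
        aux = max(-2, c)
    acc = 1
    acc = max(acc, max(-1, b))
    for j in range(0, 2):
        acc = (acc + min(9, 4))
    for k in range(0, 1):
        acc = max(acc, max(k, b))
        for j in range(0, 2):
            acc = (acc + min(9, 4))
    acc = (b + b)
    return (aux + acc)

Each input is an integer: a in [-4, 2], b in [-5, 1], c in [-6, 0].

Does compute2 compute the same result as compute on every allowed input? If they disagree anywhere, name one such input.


Behavior is preserved: although loop structure differs; and arithmetic usage differs; and constant usage differs; and min/max/abs usage differs; and statement counts differ, the outputs never diverge.
One worked example (a=-2, b=-2, c=-6) — compute: aux := 16 | ((-(-2 * a)) < abs(b)): true | b := -15 | ((((-9) % -2) != (b - -2)) or ((b * b) == (c % (b - 0)))): true | c := 208 | acc := 1 | iter k=-1: | acc := 1 | iter j=0: | acc := 5 | iter j=1: | acc := 9 | iter k=0: | acc := 9 | iter j=0: | acc := 13 | iter j=1: | acc := 17 | acc := -30 | result -14; compute2: aux := 16 | ((-(-2 * a)) < abs(b)): true | b := -15 | ((((-9) % -2) != (b - -2)) or ((b * b) == (c % (b - 0)))): true | c := 208 | acc := 1 | acc := 1 | iter j=0: | acc := 5 | iter j=1: | acc := 9 | iter k=0: | acc := 9 | iter j=0: | acc := 13 | iter j=1: | acc := 17 | acc := -30 | result -14; agreement on -14.
Sweeping the whole domain (343 inputs) finds no disagreement.
verdict: equivalent


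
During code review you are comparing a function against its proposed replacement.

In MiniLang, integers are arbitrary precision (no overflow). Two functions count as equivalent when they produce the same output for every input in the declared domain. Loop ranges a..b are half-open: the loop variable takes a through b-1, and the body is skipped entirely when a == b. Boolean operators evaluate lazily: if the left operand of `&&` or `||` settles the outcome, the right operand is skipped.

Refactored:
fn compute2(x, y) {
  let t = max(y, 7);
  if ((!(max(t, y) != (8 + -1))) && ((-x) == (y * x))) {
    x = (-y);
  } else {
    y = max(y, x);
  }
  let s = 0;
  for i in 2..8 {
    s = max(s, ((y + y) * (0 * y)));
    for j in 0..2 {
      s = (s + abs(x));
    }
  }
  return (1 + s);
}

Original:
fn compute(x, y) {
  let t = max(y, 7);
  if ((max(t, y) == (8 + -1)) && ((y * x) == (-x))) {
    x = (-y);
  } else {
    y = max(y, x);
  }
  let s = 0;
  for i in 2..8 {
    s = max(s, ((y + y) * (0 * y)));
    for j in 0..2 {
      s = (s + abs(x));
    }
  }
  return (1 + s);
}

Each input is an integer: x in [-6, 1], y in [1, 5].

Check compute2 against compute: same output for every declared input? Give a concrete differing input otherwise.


The two versions differ — the changes include comparison usage differs; boolean connective usage differs.
Tracing x=1, y=2: compute: t=7, then ((max(t, y) == (8 + -1)) && ((y * x) == (-x))) is false, then y=2, then s=0, then (i=2), then s=0, then (j=0), then s=1, then (j=1), then s=2, then (i=3), then s=2, then (j=0), then s=3, then (j=1), then s=4, then (i=4), then s=4, then (j=0), then s=5, then (j=1), then s=6, then (i=5), then s=6, then (j=0), then s=7, then (j=1), then s=8, then (i=6), then s=8, then (j=0), then s=9, then (j=1), then s=10, then (i=7), then s=10, then (j=0), then s=11, then (j=1), then s=12, then returns 13 | compute2: t=7, then ((!(max(t, y) != (8 + -1))) && ((-x) == (y * x))) is false, then y=2, then s=0, then (i=2), then s=0, then (j=0), then s=1, then (j=1), then s=2, then (i=3), then s=2, then (j=0), then s=3, then (j=1), then s=4, then (i=4), then s=4, then (j=0), then s=5, then (j=1), then s=6, then (i=5), then s=6, then (j=0), then s=7, then (j=1), then s=8, then (i=6), then s=8, then (j=0), then s=9, then (j=1), then s=10, then (i=7), then s=10, then (j=0), then s=11, then (j=1), then s=12, then returns 13 — matching result 13.
Sweeping the whole domain (40 inputs) finds no disagreement.
verdict: equivalent


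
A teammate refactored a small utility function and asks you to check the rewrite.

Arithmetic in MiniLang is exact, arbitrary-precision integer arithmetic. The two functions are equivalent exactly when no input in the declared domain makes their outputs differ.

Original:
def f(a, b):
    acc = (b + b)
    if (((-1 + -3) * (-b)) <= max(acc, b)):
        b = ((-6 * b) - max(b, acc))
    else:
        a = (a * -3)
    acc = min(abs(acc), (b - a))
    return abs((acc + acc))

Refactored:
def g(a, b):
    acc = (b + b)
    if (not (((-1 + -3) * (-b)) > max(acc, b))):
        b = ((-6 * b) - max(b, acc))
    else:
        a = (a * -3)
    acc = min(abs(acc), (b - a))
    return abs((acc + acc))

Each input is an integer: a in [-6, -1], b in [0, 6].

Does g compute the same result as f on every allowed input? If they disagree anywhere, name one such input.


Although boolean connective usage differs, plus comparison usage differs, 42/42 inputs agree.
verdict: equivalent


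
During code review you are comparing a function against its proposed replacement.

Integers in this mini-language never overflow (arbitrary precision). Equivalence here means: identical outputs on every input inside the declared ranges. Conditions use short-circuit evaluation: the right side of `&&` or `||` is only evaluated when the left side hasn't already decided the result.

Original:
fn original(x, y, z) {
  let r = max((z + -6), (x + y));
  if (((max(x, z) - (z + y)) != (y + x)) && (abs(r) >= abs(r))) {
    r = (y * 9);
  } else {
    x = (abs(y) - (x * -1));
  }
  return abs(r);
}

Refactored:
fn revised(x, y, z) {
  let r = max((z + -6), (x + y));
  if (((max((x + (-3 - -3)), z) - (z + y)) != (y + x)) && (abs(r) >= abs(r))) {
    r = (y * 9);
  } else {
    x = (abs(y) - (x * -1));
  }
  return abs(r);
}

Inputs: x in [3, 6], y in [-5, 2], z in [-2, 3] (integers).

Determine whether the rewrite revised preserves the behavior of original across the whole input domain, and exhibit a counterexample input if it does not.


Reading the diff, among the changes: arithmetic usage differs; and constant usage differs.
Tracing x=3, y=-1, z=-1: original: r becomes 2; next (((max(x, z) - (z + y)) != (y + x)) && (abs(r) >= abs(r))) evaluates to true; next r becomes -9; next final value 9 | revised: r becomes 2; next (((max((x + (-3 - -3)), z) - (z + y)) != (y + x)) && (abs(r) >= abs(r))) evaluates to true; next r becomes -9; next final value 9 — matching result 9.
Checked all 192 inputs in the declared domain: the outputs agree on every one.
verdict: equivalent


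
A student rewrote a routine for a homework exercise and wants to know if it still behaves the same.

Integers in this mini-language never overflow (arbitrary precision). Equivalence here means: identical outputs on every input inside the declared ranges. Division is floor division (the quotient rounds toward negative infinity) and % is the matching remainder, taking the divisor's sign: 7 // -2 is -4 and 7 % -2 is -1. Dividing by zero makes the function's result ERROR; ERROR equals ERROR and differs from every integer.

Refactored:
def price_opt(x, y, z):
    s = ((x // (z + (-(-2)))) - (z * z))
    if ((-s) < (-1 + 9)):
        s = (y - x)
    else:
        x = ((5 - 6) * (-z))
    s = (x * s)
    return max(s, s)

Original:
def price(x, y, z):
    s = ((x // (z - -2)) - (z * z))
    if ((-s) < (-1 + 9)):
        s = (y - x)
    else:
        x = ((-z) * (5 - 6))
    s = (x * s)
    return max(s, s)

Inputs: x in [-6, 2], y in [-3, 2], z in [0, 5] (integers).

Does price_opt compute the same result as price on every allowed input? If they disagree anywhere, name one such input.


This is a faithful refactor — arithmetic usage differs, but the computed results match everywhere.
Spot check at x=-5, y=0, z=0 — price: s becomes -3; next ((-s) < (-1 + 9)) evaluates to true; next s becomes 5; next s becomes -25; next final value -25. price_opt: s becomes -3; next ((-s) < (-1 + 9)) evaluates to true; next s becomes 5; next s becomes -25; next final value -25. Both give -25.
Across all 324 domain points the two functions coincide.
verdict: equivalent


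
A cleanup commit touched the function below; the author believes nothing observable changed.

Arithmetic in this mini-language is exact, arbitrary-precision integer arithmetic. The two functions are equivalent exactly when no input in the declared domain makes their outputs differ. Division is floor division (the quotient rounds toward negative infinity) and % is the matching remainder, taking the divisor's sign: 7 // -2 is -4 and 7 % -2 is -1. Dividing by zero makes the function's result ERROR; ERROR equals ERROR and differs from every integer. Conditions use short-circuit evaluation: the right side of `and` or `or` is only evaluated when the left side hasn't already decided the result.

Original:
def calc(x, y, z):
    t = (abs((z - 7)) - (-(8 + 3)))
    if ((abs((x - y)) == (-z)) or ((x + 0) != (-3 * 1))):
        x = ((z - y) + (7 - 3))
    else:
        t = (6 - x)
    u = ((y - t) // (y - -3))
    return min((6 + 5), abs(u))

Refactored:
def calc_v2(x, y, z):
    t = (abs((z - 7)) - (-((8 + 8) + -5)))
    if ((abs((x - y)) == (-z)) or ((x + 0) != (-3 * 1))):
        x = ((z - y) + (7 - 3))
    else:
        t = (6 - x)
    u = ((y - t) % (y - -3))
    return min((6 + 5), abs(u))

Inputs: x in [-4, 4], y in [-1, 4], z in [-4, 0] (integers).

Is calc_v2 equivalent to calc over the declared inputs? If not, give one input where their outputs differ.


Not equivalent: x=-4, y=-1, z=-4 separates them (11 vs 1).
calc: t=22, then ((abs((x - y)) == (-z)) or ((x + 0) != (-3 * 1))) is true, then x=1, then u=-12, then returns 11
calc_v2: t=22, then ((abs((x - y)) == (-z)) or ((x + 0) != (-3 * 1))) is true, then x=1, then u=1, then returns 1
verdict: not equivalent; witness: x=-4, y=-1, z=-4


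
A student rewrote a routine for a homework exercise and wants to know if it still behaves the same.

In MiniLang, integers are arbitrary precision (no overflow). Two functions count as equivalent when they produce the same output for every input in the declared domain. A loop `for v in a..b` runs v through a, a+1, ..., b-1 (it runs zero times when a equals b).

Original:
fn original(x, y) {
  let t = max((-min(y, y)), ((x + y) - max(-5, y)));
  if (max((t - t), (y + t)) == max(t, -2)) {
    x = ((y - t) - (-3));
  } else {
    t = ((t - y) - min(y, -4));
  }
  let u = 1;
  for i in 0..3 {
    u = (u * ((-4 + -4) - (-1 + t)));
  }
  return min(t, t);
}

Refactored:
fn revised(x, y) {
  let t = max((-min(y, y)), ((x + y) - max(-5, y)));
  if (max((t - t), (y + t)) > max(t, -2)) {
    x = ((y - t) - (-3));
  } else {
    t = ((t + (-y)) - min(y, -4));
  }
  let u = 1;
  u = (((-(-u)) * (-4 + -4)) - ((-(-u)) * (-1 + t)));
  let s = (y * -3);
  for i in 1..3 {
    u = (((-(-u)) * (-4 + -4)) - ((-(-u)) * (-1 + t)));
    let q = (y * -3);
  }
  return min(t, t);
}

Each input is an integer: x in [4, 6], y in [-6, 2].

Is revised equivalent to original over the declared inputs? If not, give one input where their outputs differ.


Not equivalent: x=4, y=0 separates them (4 vs 8).
original: t=4, then (max((t - t), (y + t)) == max(t, -2)) is true, then x=-1, then u=1, then (i=0), then u=-11, then (i=1), then u=121, then (i=2), then u=-1331, then returns 4
revised: t=4, then (max((t - t), (y + t)) > max(t, -2)) is false, then t=8, then u=1, then u=-15, then s=0, then (i=1), then u=225, then q=0, then (i=2), then u=-3375, then q=0, then returns 8
verdict: not equivalent; witness: x=4, y=0


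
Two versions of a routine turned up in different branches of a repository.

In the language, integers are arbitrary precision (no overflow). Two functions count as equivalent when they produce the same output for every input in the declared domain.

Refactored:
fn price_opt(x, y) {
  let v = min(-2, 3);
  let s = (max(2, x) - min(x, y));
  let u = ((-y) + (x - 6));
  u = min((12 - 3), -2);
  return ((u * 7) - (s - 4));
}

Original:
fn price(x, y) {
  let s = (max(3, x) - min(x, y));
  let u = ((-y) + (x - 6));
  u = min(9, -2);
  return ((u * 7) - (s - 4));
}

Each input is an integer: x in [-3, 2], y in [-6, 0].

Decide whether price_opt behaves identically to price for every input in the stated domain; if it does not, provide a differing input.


Not equivalent: x=-3, y=-6 separates them (-19 vs -18).
price: s=9, then u=-3, then u=-2, then returns -19
price_opt: v=-2, then s=8, then u=-3, then u=-2, then returns -18
verdict: not equivalent; witness: x=-3, y=-6


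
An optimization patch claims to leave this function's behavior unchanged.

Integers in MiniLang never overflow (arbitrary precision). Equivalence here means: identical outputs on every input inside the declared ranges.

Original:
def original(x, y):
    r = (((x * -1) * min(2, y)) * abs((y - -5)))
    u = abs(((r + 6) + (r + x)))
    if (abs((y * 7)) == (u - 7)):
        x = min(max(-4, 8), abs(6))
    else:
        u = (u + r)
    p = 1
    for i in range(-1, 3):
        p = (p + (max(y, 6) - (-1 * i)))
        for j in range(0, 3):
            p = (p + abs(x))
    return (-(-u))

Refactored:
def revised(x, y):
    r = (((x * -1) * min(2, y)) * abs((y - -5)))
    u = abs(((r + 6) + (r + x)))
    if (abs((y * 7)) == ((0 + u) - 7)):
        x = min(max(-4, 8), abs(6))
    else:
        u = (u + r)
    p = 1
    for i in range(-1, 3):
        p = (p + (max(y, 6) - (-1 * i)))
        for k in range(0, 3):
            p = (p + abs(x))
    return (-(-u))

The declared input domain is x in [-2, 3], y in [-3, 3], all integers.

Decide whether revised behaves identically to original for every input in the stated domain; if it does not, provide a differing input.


This is a faithful refactor — constant usage differs; arithmetic usage differs; local variable names differ, but the computed results match everywhere.
Spot check at x=-2, y=-2 — original: r becomes -12; next u becomes 20; next (abs((y * 7)) == (u - 7)) evaluates to false; next u becomes 8; next p becomes 1; next at i=-1:; next p becomes 6; next at j=0:; next p becomes 8; next at j=1:; next p becomes 10; next at j=2:; next p becomes 12; next at i=0:; next p becomes 18; next at j=0:; next p becomes 20; next at j=1:; next p becomes 22; next at j=2:; next p becomes 24; next at i=1:; next p becomes 31; next at j=0:; next p becomes 33; next at j=1:; next p becomes 35; next at j=2:; next p becomes 37; next at i=2:; next p becomes 45; next at j=0:; next p becomes 47; next at j=1:; next p becomes 49; next at j=2:; next p becomes 51; next final value 8. revised: r becomes -12; next u becomes 20; next (abs((y * 7)) == ((0 + u) - 7)) evaluates to false; next u becomes 8; next p becomes 1; next at i=-1:; next p becomes 6; next at k=0:; next p becomes 8; next at k=1:; next p becomes 10; next at k=2:; next p becomes 12; next at i=0:; next p becomes 18; next at k=0:; next p becomes 20; next at k=1:; next p becomes 22; next at k=2:; next p becomes 24; next at i=1:; next p becomes 31; next at k=0:; next p becomes 33; next at k=1:; next p becomes 35; next at k=2:; next p becomes 37; next at i=2:; next p becomes 45; next at k=0:; next p becomes 47; next at k=1:; next p becomes 49; next at k=2:; next p becomes 51; next final value 8. Both give 8.
Checked all 42 inputs in the declared domain: the outputs agree on every one.
verdict: equivalent


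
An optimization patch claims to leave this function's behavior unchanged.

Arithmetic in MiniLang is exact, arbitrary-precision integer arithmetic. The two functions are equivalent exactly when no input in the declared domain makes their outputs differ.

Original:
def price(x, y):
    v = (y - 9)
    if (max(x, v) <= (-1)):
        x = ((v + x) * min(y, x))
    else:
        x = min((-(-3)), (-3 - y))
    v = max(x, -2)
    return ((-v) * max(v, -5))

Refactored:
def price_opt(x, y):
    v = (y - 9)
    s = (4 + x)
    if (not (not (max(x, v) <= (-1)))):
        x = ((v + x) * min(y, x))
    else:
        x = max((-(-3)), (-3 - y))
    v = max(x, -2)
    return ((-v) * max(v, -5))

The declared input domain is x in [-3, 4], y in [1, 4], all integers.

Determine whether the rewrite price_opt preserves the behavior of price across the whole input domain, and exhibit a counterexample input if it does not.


Run the pair on x=0, y=1.
price: v := -8 | (max(x, v) <= (-1)): false | x := -4 | v := -2 | result -4
price_opt: v := -8 | s := 4 | (not (not (max(x, v) <= (-1)))): false | x := 3 | v := 3 | result -9
-4 against -9: the behavior changed.
verdict: not equivalent; witness: x=0, y=1


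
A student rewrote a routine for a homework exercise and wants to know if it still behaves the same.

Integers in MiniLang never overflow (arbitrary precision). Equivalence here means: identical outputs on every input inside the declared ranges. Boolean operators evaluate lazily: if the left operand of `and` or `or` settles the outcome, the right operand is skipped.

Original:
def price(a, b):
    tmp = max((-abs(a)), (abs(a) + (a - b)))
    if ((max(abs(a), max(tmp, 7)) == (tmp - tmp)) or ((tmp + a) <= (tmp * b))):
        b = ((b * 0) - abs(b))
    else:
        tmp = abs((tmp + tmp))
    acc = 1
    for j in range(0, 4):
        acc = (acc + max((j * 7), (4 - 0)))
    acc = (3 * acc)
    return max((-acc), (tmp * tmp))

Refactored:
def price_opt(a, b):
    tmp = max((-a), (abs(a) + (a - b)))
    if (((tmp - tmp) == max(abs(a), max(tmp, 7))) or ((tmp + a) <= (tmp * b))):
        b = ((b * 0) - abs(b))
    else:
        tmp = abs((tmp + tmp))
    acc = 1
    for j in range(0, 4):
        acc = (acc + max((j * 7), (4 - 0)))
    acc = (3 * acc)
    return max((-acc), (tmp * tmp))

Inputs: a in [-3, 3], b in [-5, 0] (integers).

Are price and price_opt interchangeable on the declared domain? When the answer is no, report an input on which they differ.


At a=-3, b=-2: price gives 16, price_opt gives 36.
verdict: not equivalent; witness: a=-3, b=-2


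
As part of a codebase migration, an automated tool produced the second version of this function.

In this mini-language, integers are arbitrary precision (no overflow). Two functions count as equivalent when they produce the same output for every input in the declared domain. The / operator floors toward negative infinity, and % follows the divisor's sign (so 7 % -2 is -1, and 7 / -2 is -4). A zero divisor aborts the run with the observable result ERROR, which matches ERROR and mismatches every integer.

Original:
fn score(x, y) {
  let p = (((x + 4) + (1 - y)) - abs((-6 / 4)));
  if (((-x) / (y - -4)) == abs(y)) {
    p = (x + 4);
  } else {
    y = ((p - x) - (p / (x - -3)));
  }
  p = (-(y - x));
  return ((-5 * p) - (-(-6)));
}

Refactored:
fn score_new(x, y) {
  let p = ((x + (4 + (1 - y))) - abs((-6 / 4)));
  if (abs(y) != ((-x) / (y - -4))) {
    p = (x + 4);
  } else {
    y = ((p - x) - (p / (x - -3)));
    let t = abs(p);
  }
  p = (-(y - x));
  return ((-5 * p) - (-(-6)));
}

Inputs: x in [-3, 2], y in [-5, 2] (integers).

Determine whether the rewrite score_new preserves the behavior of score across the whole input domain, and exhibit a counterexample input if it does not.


Evaluate both at x=-3, y=-5.
score: p becomes 5; next (((-x) / (y - -4)) == abs(y)) evaluates to false; next hits division by zero so the output is ERROR
score_new: p becomes 5; next (abs(y) != ((-x) / (y - -4))) evaluates to true; next p becomes 1; next p becomes 2; next final value -16
ERROR and -16 differ, so these are not the same function on this domain.
verdict: not equivalent; witness: x=-3, y=-5


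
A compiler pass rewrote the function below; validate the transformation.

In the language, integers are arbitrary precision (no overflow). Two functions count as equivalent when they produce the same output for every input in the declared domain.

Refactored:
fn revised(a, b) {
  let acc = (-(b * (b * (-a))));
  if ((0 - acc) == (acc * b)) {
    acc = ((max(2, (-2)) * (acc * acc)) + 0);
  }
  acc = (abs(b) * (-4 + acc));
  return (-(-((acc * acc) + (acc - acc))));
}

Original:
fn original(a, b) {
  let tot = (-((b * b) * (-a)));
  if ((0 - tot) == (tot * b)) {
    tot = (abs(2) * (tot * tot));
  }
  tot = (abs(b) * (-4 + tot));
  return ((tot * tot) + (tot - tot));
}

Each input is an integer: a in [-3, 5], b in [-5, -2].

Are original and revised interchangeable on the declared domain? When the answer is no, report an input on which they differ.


Differences: constant usage differs; local variable names differ; min/max/abs usage differs; arithmetic usage differs — yet all 36 inputs agree.
verdict: equivalent


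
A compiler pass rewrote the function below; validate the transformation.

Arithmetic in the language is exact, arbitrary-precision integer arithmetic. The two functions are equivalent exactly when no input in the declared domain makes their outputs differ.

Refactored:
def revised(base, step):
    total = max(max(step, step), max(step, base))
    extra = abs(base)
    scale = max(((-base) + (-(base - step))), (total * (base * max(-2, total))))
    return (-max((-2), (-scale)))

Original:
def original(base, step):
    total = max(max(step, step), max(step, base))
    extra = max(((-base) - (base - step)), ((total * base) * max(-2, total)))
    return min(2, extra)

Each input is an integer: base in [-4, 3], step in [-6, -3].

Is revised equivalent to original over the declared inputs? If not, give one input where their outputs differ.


Side by side, the visible changes include: min/max/abs usage differs; and statement counts differ; and local variable names differ; and arithmetic usage differs.
As a probe, take base=-2, step=-6: original runs total = -2; extra = -2; return -2; revised runs total = -2; extra = 2; scale = -2; return -2; both end at -2.
Sweeping the whole domain (32 inputs) finds no disagreement.
verdict: equivalent


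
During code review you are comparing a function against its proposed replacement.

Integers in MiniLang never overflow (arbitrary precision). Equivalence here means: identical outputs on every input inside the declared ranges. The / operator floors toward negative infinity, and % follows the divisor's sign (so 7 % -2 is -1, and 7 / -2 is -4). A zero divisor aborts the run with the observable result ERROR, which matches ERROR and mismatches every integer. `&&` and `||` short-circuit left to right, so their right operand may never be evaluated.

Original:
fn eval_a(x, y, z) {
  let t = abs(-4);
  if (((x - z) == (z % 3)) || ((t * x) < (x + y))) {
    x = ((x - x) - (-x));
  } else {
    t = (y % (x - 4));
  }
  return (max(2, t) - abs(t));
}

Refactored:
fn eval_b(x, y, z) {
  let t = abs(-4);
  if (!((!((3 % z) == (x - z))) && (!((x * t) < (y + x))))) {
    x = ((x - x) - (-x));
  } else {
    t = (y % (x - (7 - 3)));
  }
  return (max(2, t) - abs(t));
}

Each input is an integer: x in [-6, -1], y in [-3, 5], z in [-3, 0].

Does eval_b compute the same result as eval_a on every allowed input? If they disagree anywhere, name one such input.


Consider the input x=-6, y=-3, z=0.
eval_a: t := 4 | (((x - z) == (z % 3)) || ((t * x) < (x + y))): true | x := -6 | result 0
eval_b: t := 4 | divide-by-zero, output ERROR
0 vs ERROR — the two versions disagree here.
verdict: not equivalent; witness: x=-6, y=-3, z=0


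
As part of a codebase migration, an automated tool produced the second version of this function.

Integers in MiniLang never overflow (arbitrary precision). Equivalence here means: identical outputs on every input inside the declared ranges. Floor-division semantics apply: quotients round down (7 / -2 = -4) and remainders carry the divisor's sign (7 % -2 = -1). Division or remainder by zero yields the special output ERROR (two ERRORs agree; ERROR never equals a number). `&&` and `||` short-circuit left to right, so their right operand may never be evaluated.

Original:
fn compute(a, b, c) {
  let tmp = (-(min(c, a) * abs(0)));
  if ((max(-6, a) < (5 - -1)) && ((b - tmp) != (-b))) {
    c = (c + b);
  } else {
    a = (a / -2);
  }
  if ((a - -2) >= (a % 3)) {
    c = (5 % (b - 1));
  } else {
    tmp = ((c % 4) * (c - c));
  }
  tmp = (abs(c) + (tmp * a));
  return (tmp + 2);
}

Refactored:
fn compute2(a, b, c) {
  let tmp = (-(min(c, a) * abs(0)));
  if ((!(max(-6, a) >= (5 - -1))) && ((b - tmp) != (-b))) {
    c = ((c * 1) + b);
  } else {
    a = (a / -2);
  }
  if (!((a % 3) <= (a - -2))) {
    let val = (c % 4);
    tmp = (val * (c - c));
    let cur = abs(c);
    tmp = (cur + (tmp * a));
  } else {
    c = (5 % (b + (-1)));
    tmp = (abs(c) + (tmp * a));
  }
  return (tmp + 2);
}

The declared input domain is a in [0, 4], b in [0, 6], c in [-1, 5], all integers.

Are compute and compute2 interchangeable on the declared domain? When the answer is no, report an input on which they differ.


The two versions differ — the changes include local variable names differ; and min/max/abs usage differs; and constant usage differs; and comparison usage differs; and boolean connective usage differs; and arithmetic usage differs; and statement counts differ.
Spot check at a=4, b=1, c=0 — compute: tmp=0, then ((max(-6, a) < (5 - -1)) && ((b - tmp) != (-b))) is true, then c=1, then ((a - -2) >= (a % 3)) is true, then a zero divisor aborts: ERROR. compute2: tmp=0, then ((!(max(-6, a) >= (5 - -1))) && ((b - tmp) != (-b))) is true, then c=1, then (!((a % 3) <= (a - -2))) is false, then a zero divisor aborts: ERROR. Both give ERROR.
An exhaustive pass over the 245 declared inputs shows identical outputs.
verdict: equivalent


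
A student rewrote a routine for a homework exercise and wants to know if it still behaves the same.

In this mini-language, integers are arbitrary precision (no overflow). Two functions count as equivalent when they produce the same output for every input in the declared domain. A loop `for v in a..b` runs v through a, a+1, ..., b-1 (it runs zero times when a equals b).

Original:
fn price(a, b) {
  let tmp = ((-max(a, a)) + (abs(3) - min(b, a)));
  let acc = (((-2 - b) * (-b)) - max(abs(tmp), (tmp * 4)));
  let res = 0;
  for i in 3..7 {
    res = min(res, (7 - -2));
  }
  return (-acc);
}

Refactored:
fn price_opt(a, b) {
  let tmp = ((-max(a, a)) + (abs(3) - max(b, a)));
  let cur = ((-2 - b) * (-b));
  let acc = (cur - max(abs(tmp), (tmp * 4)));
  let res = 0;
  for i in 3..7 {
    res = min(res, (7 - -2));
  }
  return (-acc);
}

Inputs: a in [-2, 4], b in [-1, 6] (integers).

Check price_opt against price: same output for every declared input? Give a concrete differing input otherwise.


Run the pair on a=-2, b=-1.
price: tmp := 7 | acc := -29 | res := 0 | iter i=3: | res := 0 | iter i=4: | res := 0 | iter i=5: | res := 0 | iter i=6: | res := 0 | result 29
price_opt: tmp := 6 | cur := -1 | acc := -25 | res := 0 | iter i=3: | res := 0 | iter i=4: | res := 0 | iter i=5: | res := 0 | iter i=6: | res := 0 | result 25
29 against 25: the behavior changed.
verdict: not equivalent; witness: a=-2, b=-1


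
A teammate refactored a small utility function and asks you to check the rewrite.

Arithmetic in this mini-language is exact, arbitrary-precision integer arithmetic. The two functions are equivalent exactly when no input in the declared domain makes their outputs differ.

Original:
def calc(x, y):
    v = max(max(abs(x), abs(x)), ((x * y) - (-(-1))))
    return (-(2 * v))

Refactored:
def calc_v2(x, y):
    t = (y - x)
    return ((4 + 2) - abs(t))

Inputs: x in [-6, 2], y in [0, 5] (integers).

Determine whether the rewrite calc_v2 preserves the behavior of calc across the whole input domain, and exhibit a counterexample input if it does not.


Take x=-6, y=0.
calc: v=6, then returns -12
calc_v2: t=6, then returns 0
-12 != 0, so the rewrite changes behavior.
verdict: not equivalent; witness: x=-6, y=0


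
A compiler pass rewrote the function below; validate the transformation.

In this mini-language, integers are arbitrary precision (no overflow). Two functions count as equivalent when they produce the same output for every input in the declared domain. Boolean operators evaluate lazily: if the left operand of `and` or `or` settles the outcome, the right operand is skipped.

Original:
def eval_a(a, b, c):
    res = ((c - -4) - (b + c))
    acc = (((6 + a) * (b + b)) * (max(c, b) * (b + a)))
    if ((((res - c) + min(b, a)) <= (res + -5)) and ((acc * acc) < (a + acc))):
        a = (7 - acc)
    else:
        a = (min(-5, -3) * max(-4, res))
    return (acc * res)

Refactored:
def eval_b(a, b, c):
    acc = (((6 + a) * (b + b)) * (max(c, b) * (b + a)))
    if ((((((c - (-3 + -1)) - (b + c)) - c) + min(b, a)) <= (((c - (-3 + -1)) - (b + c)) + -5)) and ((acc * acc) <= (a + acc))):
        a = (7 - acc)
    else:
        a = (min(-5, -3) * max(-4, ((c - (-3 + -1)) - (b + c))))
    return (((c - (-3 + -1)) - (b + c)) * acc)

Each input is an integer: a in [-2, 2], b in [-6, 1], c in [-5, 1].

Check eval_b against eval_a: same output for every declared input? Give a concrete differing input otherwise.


Equivalent. The suspicious edit (`((acc * acc) < (a + acc))` became `((acc * acc) <= (a + acc))`) never changes the result for any input inside the declared domain.
Every one of the 280 inputs gives matching results.
Tracing a=1, b=-2, c=-1: eval_a: res := 6 | acc := -28 | ((((res - c) + min(b, a)) <= (res + -5)) and ((acc * acc) < (a + acc))): false | a := -30 | result -168 | eval_b: acc := -28 | ((((((c - (-3 + -1)) - (b + c)) - c) + min(b, a)) <= (((c - (-3 + -1)) - (b + c)) + -5)) and ((acc * acc) <= (a + acc))): false | a := -30 | result -168 — matching result -168.
verdict: equivalent


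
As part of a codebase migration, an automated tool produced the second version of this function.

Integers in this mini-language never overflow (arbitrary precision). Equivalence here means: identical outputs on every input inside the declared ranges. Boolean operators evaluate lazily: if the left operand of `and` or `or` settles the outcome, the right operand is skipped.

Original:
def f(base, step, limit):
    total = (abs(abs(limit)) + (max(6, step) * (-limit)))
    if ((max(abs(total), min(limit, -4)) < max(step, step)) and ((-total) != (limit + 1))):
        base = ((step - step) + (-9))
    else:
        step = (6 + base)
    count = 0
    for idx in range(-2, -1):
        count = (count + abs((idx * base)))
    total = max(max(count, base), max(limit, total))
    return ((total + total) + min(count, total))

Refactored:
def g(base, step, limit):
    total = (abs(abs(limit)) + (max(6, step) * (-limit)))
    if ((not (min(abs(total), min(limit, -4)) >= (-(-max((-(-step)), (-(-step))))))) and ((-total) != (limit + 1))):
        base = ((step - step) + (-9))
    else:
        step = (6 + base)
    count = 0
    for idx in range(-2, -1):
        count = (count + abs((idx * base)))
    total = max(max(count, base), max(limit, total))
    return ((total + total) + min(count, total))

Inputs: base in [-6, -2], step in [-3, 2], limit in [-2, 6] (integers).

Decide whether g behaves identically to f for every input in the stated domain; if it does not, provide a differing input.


Try base=-6, step=-3, limit=-2.
f: total = 14; ((max(abs(total), min(limit, -4)) < max(step, step)) and ((-total) != (limit + 1))) -> false; step = 0; count = 0; [idx=-2]; count = 12; total = 14; return 40
g: total = 14; ((not (min(abs(total), min(limit, -4)) >= (-(-max((-(-step)), (-(-step))))))) and ((-total) != (limit + 1))) -> true; base = -9; count = 0; [idx=-2]; count = 18; total = 18; return 54
40 vs 54 — the two versions disagree here.
verdict: not equivalent; witness: base=-6, step=-3, limit=-2


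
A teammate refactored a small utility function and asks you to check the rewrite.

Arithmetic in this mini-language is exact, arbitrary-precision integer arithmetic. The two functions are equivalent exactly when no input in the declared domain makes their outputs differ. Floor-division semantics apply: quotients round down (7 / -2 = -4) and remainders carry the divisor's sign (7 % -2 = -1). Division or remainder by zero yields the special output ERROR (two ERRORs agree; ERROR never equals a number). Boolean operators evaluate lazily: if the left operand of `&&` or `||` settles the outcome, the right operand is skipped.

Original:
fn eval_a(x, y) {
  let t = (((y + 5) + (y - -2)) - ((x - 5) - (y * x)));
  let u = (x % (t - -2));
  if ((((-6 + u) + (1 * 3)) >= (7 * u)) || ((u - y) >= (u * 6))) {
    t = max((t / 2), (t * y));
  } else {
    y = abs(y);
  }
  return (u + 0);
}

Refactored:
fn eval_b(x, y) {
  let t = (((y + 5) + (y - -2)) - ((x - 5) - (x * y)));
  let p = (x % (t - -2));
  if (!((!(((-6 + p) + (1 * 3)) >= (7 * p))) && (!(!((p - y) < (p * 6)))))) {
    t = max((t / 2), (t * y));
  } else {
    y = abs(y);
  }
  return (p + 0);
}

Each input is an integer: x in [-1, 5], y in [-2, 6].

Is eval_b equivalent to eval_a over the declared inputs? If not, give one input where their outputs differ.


This is a faithful refactor — comparison usage differs; also local variable names differ; also boolean connective usage differs, but the computed results match everywhere.
Spot check at x=4, y=6 — eval_a: t = 44; u = 4; ((((-6 + u) + (1 * 3)) >= (7 * u)) || ((u - y) >= (u * 6))) -> false; y = 6; return 4. eval_b: t = 44; p = 4; (!((!(((-6 + p) + (1 * 3)) >= (7 * p))) && (!(!((p - y) < (p * 6)))))) -> false; y = 6; return 4. Both give 4.
Across all 63 domain points the two functions coincide.
verdict: equivalent


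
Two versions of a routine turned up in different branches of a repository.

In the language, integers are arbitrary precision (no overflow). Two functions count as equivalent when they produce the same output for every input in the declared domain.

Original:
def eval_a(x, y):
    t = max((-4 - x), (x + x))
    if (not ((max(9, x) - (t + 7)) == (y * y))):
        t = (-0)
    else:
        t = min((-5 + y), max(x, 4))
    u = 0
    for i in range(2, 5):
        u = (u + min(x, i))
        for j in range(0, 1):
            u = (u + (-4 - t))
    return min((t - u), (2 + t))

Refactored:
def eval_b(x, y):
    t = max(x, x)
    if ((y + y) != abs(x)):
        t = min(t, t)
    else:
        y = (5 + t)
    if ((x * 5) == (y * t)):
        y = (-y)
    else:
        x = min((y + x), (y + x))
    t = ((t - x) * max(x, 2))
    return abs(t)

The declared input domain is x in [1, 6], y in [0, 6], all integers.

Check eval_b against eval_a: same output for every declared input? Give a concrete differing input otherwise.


These are not equivalent — on x=1, y=0 the outputs split (-11 vs 0).
eval_a: t = 2; (not ((max(9, x) - (t + 7)) == (y * y))) -> false; t = -5; u = 0; [i=2]; u = 1; [j=0]; u = 2; [i=3]; u = 3; [j=0]; u = 4; [i=4]; u = 5; [j=0]; u = 6; return -11
eval_b: t = 1; ((y + y) != abs(x)) -> true; t = 1; ((x * 5) == (y * t)) -> false; x = 1; t = 0; return 0
verdict: not equivalent; witness: x=1, y=0


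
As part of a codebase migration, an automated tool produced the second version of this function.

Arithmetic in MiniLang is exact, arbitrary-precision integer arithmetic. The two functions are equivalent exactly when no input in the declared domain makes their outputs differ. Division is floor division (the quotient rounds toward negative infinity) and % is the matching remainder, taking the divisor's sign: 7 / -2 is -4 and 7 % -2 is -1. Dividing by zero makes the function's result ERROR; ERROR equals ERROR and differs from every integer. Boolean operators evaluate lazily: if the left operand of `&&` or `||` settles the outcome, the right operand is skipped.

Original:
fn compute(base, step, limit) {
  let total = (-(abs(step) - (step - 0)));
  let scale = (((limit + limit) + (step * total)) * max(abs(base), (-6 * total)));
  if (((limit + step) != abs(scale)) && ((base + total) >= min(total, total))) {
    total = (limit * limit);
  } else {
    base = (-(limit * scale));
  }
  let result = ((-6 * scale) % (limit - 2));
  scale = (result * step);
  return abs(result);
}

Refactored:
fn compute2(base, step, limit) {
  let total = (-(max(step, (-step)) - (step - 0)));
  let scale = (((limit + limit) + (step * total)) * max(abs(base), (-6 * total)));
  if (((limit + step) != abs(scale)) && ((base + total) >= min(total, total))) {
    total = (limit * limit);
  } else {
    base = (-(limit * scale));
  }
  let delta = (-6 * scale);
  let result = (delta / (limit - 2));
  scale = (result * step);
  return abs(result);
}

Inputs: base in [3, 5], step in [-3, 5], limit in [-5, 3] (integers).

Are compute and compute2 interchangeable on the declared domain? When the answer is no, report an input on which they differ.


Run the pair on base=3, step=-3, limit=-5.
compute: total becomes -6; next scale becomes 288; next (((limit + step) != abs(scale)) && ((base + total) >= min(total, total))) evaluates to true; next total becomes 25; next result becomes -6; next scale becomes 18; next final value 6
compute2: total becomes -6; next scale becomes 288; next (((limit + step) != abs(scale)) && ((base + total) >= min(total, total))) evaluates to true; next total becomes 25; next delta becomes -1728; next result becomes 246; next scale becomes -738; next final value 246
6 and 246 differ, so these are not the same function on this domain.
verdict: not equivalent; witness: base=3, step=-3, limit=-5


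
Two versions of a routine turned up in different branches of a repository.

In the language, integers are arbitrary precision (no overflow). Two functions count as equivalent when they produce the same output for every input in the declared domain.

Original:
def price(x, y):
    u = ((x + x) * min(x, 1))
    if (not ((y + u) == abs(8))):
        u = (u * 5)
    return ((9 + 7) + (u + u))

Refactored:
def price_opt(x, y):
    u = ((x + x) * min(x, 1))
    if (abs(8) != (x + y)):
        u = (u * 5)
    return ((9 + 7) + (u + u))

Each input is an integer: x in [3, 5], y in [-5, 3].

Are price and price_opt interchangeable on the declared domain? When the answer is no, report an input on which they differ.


Take x=3, y=2.
price: u := 6 | (not ((y + u) == abs(8))): false | result 28
price_opt: u := 6 | (abs(8) != (x + y)): true | u := 30 | result 76
28 != 76, so the rewrite changes behavior.
verdict: not equivalent; witness: x=3, y=2


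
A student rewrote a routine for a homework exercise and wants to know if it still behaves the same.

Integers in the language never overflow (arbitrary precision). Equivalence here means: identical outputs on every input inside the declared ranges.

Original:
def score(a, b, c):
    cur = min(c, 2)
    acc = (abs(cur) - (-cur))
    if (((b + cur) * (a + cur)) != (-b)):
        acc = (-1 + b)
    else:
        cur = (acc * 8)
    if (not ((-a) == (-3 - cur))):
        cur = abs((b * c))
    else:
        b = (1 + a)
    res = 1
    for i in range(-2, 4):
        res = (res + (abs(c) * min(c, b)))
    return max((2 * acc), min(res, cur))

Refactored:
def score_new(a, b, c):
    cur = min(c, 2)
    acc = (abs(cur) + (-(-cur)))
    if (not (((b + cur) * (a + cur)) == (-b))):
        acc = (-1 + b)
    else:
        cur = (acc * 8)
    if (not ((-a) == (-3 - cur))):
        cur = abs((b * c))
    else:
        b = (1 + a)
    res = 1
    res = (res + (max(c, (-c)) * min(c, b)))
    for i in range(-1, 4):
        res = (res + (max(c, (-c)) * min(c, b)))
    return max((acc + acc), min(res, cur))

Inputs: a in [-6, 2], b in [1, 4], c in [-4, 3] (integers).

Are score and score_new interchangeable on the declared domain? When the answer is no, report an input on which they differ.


Equivalent — the differences include comparison usage differs, plus loop structure differs, plus boolean connective usage differs, plus statement counts differ, plus constant usage differs, plus min/max/abs usage differs, plus arithmetic usage differs, yet no declared input distinguishes the two.
As a probe, take a=-5, b=3, c=-3: score runs cur := -3 | acc := 0 | (((b + cur) * (a + cur)) != (-b)): true | acc := 2 | (not ((-a) == (-3 - cur))): true | cur := 9 | res := 1 | iter i=-2: | res := -8 | iter i=-1: | res := -17 | iter i=0: | res := -26 | iter i=1: | res := -35 | iter i=2: | res := -44 | iter i=3: | res := -53 | result 4; score_new runs cur := -3 | acc := 0 | (not (((b + cur) * (a + cur)) == (-b))): true | acc := 2 | (not ((-a) == (-3 - cur))): true | cur := 9 | res := 1 | res := -8 | iter i=-1: | res := -17 | iter i=0: | res := -26 | iter i=1: | res := -35 | iter i=2: | res := -44 | iter i=3: | res := -53 | result 4; both end at 4.
Across all 288 domain points the two functions coincide.
verdict: equivalent
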